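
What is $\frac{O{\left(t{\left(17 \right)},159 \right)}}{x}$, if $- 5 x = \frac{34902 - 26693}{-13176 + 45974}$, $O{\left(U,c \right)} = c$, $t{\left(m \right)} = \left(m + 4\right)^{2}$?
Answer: $- \frac{26074410}{8209} \approx -3176.3$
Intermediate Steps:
$t{\left(m \right)} = \left(4 + m\right)^{2}$
$x = - \frac{8209}{163990}$ ($x = - \frac{\left(34902 - 26693\right) \frac{1}{-13176 + 45974}}{5} = - \frac{8209 \cdot \frac{1}{32798}}{5} = \left(- \frac{1}{5}\right) \frac{8209}{32798} = - \frac{8209}{163990} \approx -0.050058$)
$\frac{O{\left(t{\left(17 \right)},159 \right)}}{x} = \frac{159}{- \frac{8209}{163990}} = 159 \left(- \frac{163990}{8209}\right) = - \frac{26074410}{8209}$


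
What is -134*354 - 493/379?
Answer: -17978737/379 ≈ -47437.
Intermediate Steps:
-134*354 - 493/379 = -47436 - 493*1/379 = -47436 - 493/379 = -17978737/379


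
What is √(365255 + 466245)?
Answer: 10*√8315 ≈ 911.87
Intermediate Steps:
√(365255 + 466245) = √831500 = 10*√8315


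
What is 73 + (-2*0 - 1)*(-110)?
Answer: 183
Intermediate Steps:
73 + (-2*0 - 1)*(-110) = 73 + (0 - 1)*(-110) = 73 - 1*(-110) = 73 + 110 = 183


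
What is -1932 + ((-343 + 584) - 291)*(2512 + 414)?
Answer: -148232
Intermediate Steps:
-1932 + ((-343 + 584) - 291)*(2512 + 414) = -1932 + (241 - 291)*2926 = -1932 - 50*2926 = -1932 - 146300 = -148232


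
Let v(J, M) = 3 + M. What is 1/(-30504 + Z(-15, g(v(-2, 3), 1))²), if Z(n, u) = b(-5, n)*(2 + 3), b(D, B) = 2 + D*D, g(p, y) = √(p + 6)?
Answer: -1/12279 ≈ -8.1440e-5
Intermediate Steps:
g(p, y) = √(6 + p)
b(D, B) = 2 + D²
Z(n, u) = 135 (Z(n, u) = (2 + (-5)²)*(2 + 3) = (2 + 25)*5 = 27*5 = 135)
1/(-30504 + Z(-15, g(v(-2, 3), 1))²) = 1/(-30504 + 135²) = 1/(-30504 + 18225) = 1/(-12279) = -1/12279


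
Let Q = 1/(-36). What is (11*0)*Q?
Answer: 0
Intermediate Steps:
Q = -1/36 ≈ -0.027778
(11*0)*Q = (11*0)*(-1/36) = 0*(-1/36) = 0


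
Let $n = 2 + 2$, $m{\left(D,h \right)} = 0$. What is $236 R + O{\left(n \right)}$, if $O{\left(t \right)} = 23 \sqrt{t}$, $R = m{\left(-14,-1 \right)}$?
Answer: $46$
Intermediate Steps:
$R = 0$
$n = 4$
$236 R + O{\left(n \right)} = 236 \cdot 0 + 23 \sqrt{4} = 0 + 23 \cdot 2 = 0 + 46 = 46$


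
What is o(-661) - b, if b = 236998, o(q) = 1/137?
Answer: -32468725/137 ≈ -2.3700e+5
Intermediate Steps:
o(q) = 1/137
o(-661) - b = 1/137 - 1*236998 = 1/137 - 236998 = -32468725/137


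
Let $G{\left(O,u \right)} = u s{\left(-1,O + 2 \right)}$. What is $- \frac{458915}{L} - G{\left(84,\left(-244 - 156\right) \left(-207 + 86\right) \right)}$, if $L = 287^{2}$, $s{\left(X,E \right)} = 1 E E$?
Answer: $- \frac{29485334860515}{82369} \approx -3.5797 \cdot 10^{8}$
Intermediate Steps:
$s{\left(X,E \right)} = E^{2}$ ($s{\left(X,E \right)} = E E = E^{2}$)
$L = 82369$
$G{\left(O,u \right)} = u \left(2 + O\right)^{2}$ ($G{\left(O,u \right)} = u \left(O + 2\right)^{2} = u \left(2 + O\right)^{2}$)
$- \frac{458915}{L} - G{\left(84,\left(-244 - 156\right) \left(-207 + 86\right) \right)} = - \frac{458915}{82369} - \left(-244 - 156\right) \left(-207 + 86\right) \left(2 + 84\right)^{2} = \left(-458915\right) \frac{1}{82369} - \left(-400\right) \left(-121\right) 86^{2} = - \frac{458915}{82369} - 48400 \cdot 7396 = - \frac{458915}{82369} - 357966400 = - \frac{29485334860515}{82369}$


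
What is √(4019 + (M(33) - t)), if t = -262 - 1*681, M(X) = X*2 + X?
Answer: √5061 ≈ 71.141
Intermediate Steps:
M(X) = 3*X (M(X) = 2*X + X = 3*X)
t = -943 (t = -262 - 681 = -943)
√(4019 + (M(33) - t)) = √(4019 + (3*33 - 1*(-943))) = √(4019 + (99 + 943)) = √(4019 + 1042) = √5061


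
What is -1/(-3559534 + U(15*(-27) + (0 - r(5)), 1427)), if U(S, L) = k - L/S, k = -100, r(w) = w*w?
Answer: 430/1530641193 ≈ 2.8093e-7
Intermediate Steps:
r(w) = w**2
U(S, L) = -100 - L/S
-1/(-3559534 + U(15*(-27) + (0 - r(5)), 1427)) = -1/(-3559534 + (-100 - 1*1427/(15*(-27) + (0 - 1*5**2)))) = -1/(-3559534 + (-100 - 1*1427/(-405 + (0 - 1*25)))) = -1/(-3559534 + (-100 - 1*1427/(-405 + (0 - 25)))) = -1/(-3559534 + (-100 - 1*1427/(-405 - 25))) = -1/(-3559534 + (-100 - 1*1427/(-430))) = -1/(-3559534 + (-100 - 1*1427*(-1/430))) = -1/(-3559534 + (-100 + 1427/430)) = -1/(-3559534 - 41573/430) = -1/(-1530641193/430) = -1*(-430/1530641193) = 430/1530641193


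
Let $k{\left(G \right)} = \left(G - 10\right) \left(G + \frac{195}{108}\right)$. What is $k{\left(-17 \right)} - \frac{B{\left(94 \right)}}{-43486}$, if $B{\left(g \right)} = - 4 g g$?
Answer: $\frac{35609575}{86972} \approx 409.44$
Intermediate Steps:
$k{\left(G \right)} = \left(-10 + G\right) \left(\frac{65}{36} + G\right)$ ($k{\left(G \right)} = \left(-10 + G\right) \left(G + 195 \cdot \frac{1}{108}\right) = \left(-10 + G\right) \left(G + \frac{65}{36}\right) = \left(-10 + G\right) \left(\frac{65}{36} + G\right)$)
$B{\left(g \right)} = - 4 g^{2}$
$k{\left(-17 \right)} - \frac{B{\left(94 \right)}}{-43486} = \left(- \frac{325}{18} + \left(-17\right)^{2} - - \frac{5015}{36}\right) - \frac{\left(-4\right) 94^{2}}{-43486} = \left(- \frac{325}{18} + 289 + \frac{5015}{36}\right) - \left(-4\right) 8836 \left(- \frac{1}{43486}\right) = \frac{1641}{4} - \left(-35344\right) \left(- \frac{1}{43486}\right) = \frac{1641}{4} - \frac{17672}{21743} = \frac{35609575}{86972}$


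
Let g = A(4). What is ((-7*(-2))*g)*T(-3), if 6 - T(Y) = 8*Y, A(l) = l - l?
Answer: 0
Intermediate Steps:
A(l) = 0
g = 0
T(Y) = 6 - 8*Y
((-7*(-2))*g)*T(-3) = (-7*(-2)*0)*(6 - 8*(-3)) = (14*0)*(6 + 24) = 0*30 = 0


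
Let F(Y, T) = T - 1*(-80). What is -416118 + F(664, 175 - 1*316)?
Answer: -416179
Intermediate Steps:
F(Y, T) = 80 + T (F(Y, T) = T + 80 = 80 + T)
-416118 + F(664, 175 - 1*316) = -416118 + (80 + (175 - 1*316)) = -416118 + (80 + (175 - 316)) = -416118 + (80 - 141) = -416118 - 61 = -416179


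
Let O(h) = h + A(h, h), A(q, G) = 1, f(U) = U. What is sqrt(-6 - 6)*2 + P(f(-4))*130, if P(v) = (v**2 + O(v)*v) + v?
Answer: 3120 + 4*I*sqrt(3) ≈ 3120.0 + 6.9282*I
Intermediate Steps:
O(h) = 1 + h (O(h) = h + 1 = 1 + h)
P(v) = v + v**2 + v*(1 + v) (P(v) = (v**2 + (1 + v)*v) + v = (v**2 + v*(1 + v)) + v = v + v**2 + v*(1 + v))
sqrt(-6 - 6)*2 + P(f(-4))*130 = sqrt(-6 - 6)*2 + (2*(-4)*(1 - 4))*130 = sqrt(-12)*2 + (2*(-4)*(-3))*130 = (2*I*sqrt(3))*2 + 24*130 = 4*I*sqrt(3) + 3120 = 3120 + 4*I*sqrt(3)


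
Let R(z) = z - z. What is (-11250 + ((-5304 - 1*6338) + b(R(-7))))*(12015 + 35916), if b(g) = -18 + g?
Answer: -1098099210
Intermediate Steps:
R(z) = 0
(-11250 + ((-5304 - 1*6338) + b(R(-7))))*(12015 + 35916) = (-11250 + ((-5304 - 1*6338) + (-18 + 0)))*(12015 + 35916) = (-11250 + ((-5304 - 6338) - 18))*47931 = (-11250 + (-11642 - 18))*47931 = (-11250 - 11660)*47931 = -22910*47931 = -1098099210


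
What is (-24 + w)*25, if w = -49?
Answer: -1825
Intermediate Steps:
(-24 + w)*25 = (-24 - 49)*25 = -73*25 = -1825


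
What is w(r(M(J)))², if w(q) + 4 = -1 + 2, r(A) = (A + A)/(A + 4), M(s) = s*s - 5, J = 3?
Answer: 9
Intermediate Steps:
M(s) = -5 + s² (M(s) = s² - 5 = -5 + s²)
r(A) = 2*A/(4 + A) (r(A) = (2*A)/(4 + A) = 2*A/(4 + A))
w(q) = -3 (w(q) = -4 + (-1 + 2) = -4 + 1 = -3)
w(r(M(J)))² = (-3)² = 9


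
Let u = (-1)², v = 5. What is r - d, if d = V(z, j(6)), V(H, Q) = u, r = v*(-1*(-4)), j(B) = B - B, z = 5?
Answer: 19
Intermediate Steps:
j(B) = 0
r = 20 (r = 5*(-1*(-4)) = 5*4 = 20)
u = 1
V(H, Q) = 1
d = 1
r - d = 20 - 1*1 = 20 - 1 = 19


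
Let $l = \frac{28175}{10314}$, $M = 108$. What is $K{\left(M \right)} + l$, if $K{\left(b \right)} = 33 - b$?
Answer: $- \frac{745375}{10314} \approx -72.268$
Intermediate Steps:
$l = \frac{28175}{10314}$ ($l = 28175 \cdot \frac{1}{10314} = \frac{28175}{10314} \approx 2.7317$)
$K{\left(M \right)} + l = \left(33 - 108\right) + \frac{28175}{10314} = -75 + \frac{28175}{10314} = - \frac{745375}{10314}$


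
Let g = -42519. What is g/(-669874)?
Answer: 42519/669874 ≈ 0.063473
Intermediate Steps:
g/(-669874) = -42519/(-669874) = -42519*(-1/669874) = 42519/669874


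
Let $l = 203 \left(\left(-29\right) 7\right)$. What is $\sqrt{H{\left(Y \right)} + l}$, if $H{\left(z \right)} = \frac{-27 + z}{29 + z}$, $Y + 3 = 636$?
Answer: $\frac{2 i \sqrt{1128699739}}{331} \approx 203.0 i$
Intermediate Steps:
$Y = 633$ ($Y = -3 + 636 = 633$)
$H{\left(z \right)} = \frac{-27 + z}{29 + z}$
$l = -41209$ ($l = 203 \left(-203\right) = -41209$)
$\sqrt{H{\left(Y \right)} + l} = \sqrt{\frac{-27 + 633}{29 + 633} - 41209} = \sqrt{\frac{1}{662} \cdot 606 - 41209} = \sqrt{\frac{303}{331} - 41209} = \sqrt{- \frac{13639876}{331}} = \frac{2 i \sqrt{1128699739}}{331}$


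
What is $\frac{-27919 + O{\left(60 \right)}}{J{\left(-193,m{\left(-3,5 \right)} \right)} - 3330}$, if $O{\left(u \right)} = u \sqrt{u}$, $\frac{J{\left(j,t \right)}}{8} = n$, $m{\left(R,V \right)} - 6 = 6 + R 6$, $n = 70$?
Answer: $\frac{27919}{2770} - \frac{12 \sqrt{15}}{277} \approx 9.9113$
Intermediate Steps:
$m{\left(R,V \right)} = 12 + 6 R$ ($m{\left(R,V \right)} = 6 + \left(6 + R 6\right) = 6 + \left(6 + 6 R\right) = 12 + 6 R$)
$J{\left(j,t \right)} = 560$ ($J{\left(j,t \right)} = 8 \cdot 70 = 560$)
$O{\left(u \right)} = u^{\frac{3}{2}}$
$\frac{-27919 + O{\left(60 \right)}}{J{\left(-193,m{\left(-3,5 \right)} \right)} - 3330} = \frac{-27919 + 60^{\frac{3}{2}}}{560 - 3330} = \frac{-27919 + 120 \sqrt{15}}{-2770} = \left(-27919 + 120 \sqrt{15}\right) \left(- \frac{1}{2770}\right) = \frac{27919}{2770} - \frac{12 \sqrt{15}}{277}$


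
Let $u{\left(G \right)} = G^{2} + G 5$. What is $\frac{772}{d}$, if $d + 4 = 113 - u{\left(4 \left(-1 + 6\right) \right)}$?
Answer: $- \frac{772}{391} \approx -1.9744$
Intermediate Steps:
$u{\left(G \right)} = G^{2} + 5 G$
$d = -391$ ($d = -4 + \left(113 - 4 \left(-1 + 6\right) \left(5 + 4 \left(-1 + 6\right)\right)\right) = -4 + \left(113 - 4 \cdot 5 \left(5 + 4 \cdot 5\right)\right) = -4 + \left(113 - 20 \left(5 + 20\right)\right) = -4 + \left(113 - 20 \cdot 25\right) = -4 + \left(113 - 500\right) = -4 - 387 = -391$)
$\frac{772}{d} = \frac{772}{-391} = 772 \left(- \frac{1}{391}\right) = - \frac{772}{391}$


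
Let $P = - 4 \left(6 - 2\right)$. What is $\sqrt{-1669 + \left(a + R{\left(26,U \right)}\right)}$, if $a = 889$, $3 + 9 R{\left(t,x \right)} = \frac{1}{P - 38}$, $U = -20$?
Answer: $\frac{i \sqrt{2275458}}{54} \approx 27.934 i$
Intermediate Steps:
$P = -16$ ($P = \left(-4\right) 4 = -16$)
$R{\left(t,x \right)} = - \frac{163}{486}$ ($R{\left(t,x \right)} = - \frac{1}{3} + \frac{1}{9 \left(-16 - 38\right)} = - \frac{1}{3} + \frac{1}{9 \left(-54\right)} = - \frac{1}{3} + \frac{1}{9} \left(- \frac{1}{54}\right) = - \frac{1}{3} - \frac{1}{486} = - \frac{163}{486}$)
$\sqrt{-1669 + \left(a + R{\left(26,U \right)}\right)} = \sqrt{-1669 + \left(889 - \frac{163}{486}\right)} = \sqrt{-1669 + \frac{431891}{486}} = \sqrt{- \frac{379243}{486}} = \frac{i \sqrt{2275458}}{54}$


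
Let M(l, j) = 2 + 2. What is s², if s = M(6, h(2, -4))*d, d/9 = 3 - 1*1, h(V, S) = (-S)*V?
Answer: 5184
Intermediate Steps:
h(V, S) = -S*V
M(l, j) = 4
d = 18 (d = 9*(3 - 1*1) = 9*(3 - 1) = 9*2 = 18)
s = 72 (s = 4*18 = 72)
s² = 72² = 5184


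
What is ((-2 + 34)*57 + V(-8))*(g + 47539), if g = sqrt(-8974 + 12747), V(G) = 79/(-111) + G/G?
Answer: 9626457344/111 + 1417472*sqrt(77)/111 ≈ 8.6837e+7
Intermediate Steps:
V(G) = 32/111 (V(G) = 79*(-1/111) + 1 = -79/111 + 1 = 32/111)
g = 7*sqrt(77) (g = sqrt(3773) = 7*sqrt(77) ≈ 61.425)
((-2 + 34)*57 + V(-8))*(g + 47539) = ((-2 + 34)*57 + 32/111)*(7*sqrt(77) + 47539) = (32*57 + 32/111)*(47539 + 7*sqrt(77)) = (1824 + 32/111)*(47539 + 7*sqrt(77)) = 202496*(47539 + 7*sqrt(77))/111 = 9626457344/111 + 1417472*sqrt(77)/111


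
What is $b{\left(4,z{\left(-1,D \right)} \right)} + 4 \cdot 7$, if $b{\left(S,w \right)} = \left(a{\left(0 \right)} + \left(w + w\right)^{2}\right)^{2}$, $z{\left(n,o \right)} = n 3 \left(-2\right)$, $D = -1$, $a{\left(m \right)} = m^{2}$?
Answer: $20764$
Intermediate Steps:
$z{\left(n,o \right)} = - 6 n$ ($z{\left(n,o \right)} = 3 n \left(-2\right) = - 6 n$)
$b{\left(S,w \right)} = 16 w^{4}$ ($b{\left(S,w \right)} = \left(0^{2} + \left(w + w\right)^{2}\right)^{2} = \left(0 + \left(2 w\right)^{2}\right)^{2} = \left(0 + 4 w^{2}\right)^{2} = \left(4 w^{2}\right)^{2} = 16 w^{4}$)
$b{\left(4,z{\left(-1,D \right)} \right)} + 4 \cdot 7 = 16 \left(\left(-6\right) \left(-1\right)\right)^{4} + 4 \cdot 7 = 16 \cdot 6^{4} + 28 = 16 \cdot 1296 + 28 = 20736 + 28 = 20764$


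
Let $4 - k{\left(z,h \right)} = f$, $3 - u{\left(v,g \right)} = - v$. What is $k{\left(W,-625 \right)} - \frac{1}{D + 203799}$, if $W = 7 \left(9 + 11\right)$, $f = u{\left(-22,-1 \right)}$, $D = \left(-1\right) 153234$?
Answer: $\frac{1162994}{50565} \approx 23.0$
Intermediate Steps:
$u{\left(v,g \right)} = 3 + v$ ($u{\left(v,g \right)} = 3 - - v = 3 + v$)
$D = -153234$
$f = -19$ ($f = 3 - 22 = -19$)
$W = 140$ ($W = 7 \cdot 20 = 140$)
$k{\left(z,h \right)} = 23$ ($k{\left(z,h \right)} = 4 - -19 = 4 + 19 = 23$)
$k{\left(W,-625 \right)} - \frac{1}{D + 203799} = 23 - \frac{1}{-153234 + 203799} = 23 - \frac{1}{50565} = \frac{1162994}{50565}$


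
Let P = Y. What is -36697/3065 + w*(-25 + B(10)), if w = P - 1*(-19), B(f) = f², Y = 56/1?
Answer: 17203928/3065 ≈ 5613.0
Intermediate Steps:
Y = 56 (Y = 56*1 = 56)
P = 56
w = 75 (w = 56 - 1*(-19) = 56 + 19 = 75)
-36697/3065 + w*(-25 + B(10)) = -36697/3065 + 75*(-25 + 10²) = -36697*1/3065 + 75*(-25 + 100) = -36697/3065 + 75*75 = -36697/3065 + 5625 = 17203928/3065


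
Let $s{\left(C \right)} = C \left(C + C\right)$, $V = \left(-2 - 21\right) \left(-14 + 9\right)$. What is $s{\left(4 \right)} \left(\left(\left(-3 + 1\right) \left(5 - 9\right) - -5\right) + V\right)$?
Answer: $4096$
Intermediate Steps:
$V = 115$ ($V = \left(-23\right) \left(-5\right) = 115$)
$s{\left(C \right)} = 2 C^{2}$ ($s{\left(C \right)} = C 2 C = 2 C^{2}$)
$s{\left(4 \right)} \left(\left(\left(-3 + 1\right) \left(5 - 9\right) - -5\right) + V\right) = 2 \cdot 4^{2} \left(\left(\left(-3 + 1\right) \left(5 - 9\right) - -5\right) + 115\right) = 2 \cdot 16 \left(\left(\left(-2\right) \left(-4\right) + 5\right) + 115\right) = 32 \left(\left(8 + 5\right) + 115\right) = 32 \left(13 + 115\right) = 32 \cdot 128 = 4096$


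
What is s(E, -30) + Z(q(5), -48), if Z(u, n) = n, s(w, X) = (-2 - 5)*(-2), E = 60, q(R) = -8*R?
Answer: -34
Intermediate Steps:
s(w, X) = 14 (s(w, X) = -7*(-2) = 14)
s(E, -30) + Z(q(5), -48) = 14 - 48 = -34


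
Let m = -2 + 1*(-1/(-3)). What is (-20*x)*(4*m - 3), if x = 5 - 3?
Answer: 1160/3 ≈ 386.67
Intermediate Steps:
x = 2
m = -5/3 (m = -2 + 1*(-1*(-1/3)) = -2 + 1*(1/3) = -2 + 1/3 = -5/3 ≈ -1.6667)
(-20*x)*(4*m - 3) = (-20*2)*(4*(-5/3) - 3) = -40*(-20/3 - 3) = -40*(-29/3) = 1160/3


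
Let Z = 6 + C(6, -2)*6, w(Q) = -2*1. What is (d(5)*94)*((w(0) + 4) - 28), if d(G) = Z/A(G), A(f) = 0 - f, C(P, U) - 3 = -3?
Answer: 14664/5 ≈ 2932.8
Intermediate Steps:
C(P, U) = 0 (C(P, U) = 3 - 3 = 0)
A(f) = -f
w(Q) = -2
Z = 6 (Z = 6 + 0*6 = 6 + 0 = 6)
d(G) = -6/G (d(G) = 6/((-G)) = 6*(-1/G) = -6/G)
(d(5)*94)*((w(0) + 4) - 28) = (-6/5*94)*((-2 + 4) - 28) = (-6*⅕*94)*(2 - 28) = -6/5*94*(-26) = -564/5*(-26) = 14664/5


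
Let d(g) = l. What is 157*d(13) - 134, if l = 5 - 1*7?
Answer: -448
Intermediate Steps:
l = -2 (l = 5 - 7 = -2)
d(g) = -2
157*d(13) - 134 = 157*(-2) - 134 = -314 - 134 = -448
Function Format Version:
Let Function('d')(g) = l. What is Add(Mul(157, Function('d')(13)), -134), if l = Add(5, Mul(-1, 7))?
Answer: -448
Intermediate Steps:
l = -2 (l = Add(5, -7) = -2)
Function('d')(g) = -2
Add(Mul(157, Function('d')(13)), -134) = Add(Mul(157, -2), -134) = Add(-314, -134) = -448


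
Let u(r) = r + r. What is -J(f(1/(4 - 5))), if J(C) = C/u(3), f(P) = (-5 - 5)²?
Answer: -50/3 ≈ -16.667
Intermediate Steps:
u(r) = 2*r
f(P) = 100 (f(P) = (-10)² = 100)
J(C) = C/6 (J(C) = C/((2*3)) = C/6)
-J(f(1/(4 - 5))) = -100/6 = -1*50/3 = -50/3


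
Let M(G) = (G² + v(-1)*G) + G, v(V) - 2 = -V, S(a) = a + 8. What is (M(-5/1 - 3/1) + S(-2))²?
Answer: 1444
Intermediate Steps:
S(a) = 8 + a
v(V) = 2 - V
M(G) = G² + 4*G (M(G) = (G² + (2 - 1*(-1))*G) + G = (G² + (2 + 1)*G) + G = (G² + 3*G) + G = G² + 4*G)
(M(-5/1 - 3/1) + S(-2))² = ((-5/1 - 3/1)*(4 + (-5/1 - 3/1)) + (8 - 2))² = ((-5*1 - 3*1)*(4 + (-5*1 - 3*1)) + 6)² = ((-5 - 3)*(4 + (-5 - 3)) + 6)² = (-8*(4 - 8) + 6)² = (-8*(-4) + 6)² = (32 + 6)² = 38² = 1444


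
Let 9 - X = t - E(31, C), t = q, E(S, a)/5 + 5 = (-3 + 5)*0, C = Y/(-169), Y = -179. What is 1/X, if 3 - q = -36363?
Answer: -1/36382 ≈ -2.7486e-5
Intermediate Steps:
q = 36366 (q = 3 - 1*(-36363) = 3 + 36363 = 36366)
C = 179/169 (C = -179/(-169) = -179*(-1/169) = 179/169 ≈ 1.0592)
E(S, a) = -25 (E(S, a) = -25 + 5*((-3 + 5)*0) = -25 + 5*(2*0) = -25 + 5*0 = -25 + 0 = -25)
t = 36366
X = -36382 (X = 9 - (36366 - 1*(-25)) = 9 - (36366 + 25) = 9 - 1*36391 = 9 - 36391 = -36382)
1/X = 1/(-36382) = -1/36382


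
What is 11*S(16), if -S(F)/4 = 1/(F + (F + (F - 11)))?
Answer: -44/37 ≈ -1.1892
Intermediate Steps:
S(F) = -4/(-11 + 3*F) (S(F) = -4/(F + (F + (F - 11))) = -4/(F + (F + (-11 + F))) = -4/(F + (-11 + 2*F)) = -4/(-11 + 3*F))
11*S(16) = 11*(-4/(-11 + 3*16)) = 11*(-4/(-11 + 48)) = 11*(-4/37) = -44/37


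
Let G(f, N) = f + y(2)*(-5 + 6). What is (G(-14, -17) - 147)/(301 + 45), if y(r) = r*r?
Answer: -157/346 ≈ -0.45376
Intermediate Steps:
y(r) = r²
G(f, N) = 4 + f (G(f, N) = f + 2²*(-5 + 6) = f + 4*1 = f + 4 = 4 + f)
(G(-14, -17) - 147)/(301 + 45) = ((4 - 14) - 147)/(301 + 45) = (-10 - 147)/346 = -157*1/346 = -157/346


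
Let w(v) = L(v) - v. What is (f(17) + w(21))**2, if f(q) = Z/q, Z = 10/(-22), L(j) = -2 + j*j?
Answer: 6109141921/34969 ≈ 1.7470e+5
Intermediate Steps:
L(j) = -2 + j**2
Z = -5/11 (Z = 10*(-1/22) = -5/11 ≈ -0.45455)
f(q) = -5/(11*q)
w(v) = -2 + v**2 - v (w(v) = (-2 + v**2) - v = -2 + v**2 - v)
(f(17) + w(21))**2 = (-5/11/17 + (-2 + 21**2 - 1*21))**2 = (-5/11*1/17 + (-2 + 441 - 21))**2 = (-5/187 + 418)**2 = (78161/187)**2 = 6109141921/34969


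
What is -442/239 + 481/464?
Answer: -90129/110896 ≈ -0.81273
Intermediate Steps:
-442/239 + 481/464 = -90129/110896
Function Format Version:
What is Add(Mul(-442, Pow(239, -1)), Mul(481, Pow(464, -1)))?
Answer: Rational(-90129, 110896) ≈ -0.81273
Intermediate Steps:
Add(Mul(-442, Pow(239, -1)), Mul(481, Pow(464, -1))) = Add(Mul(-442, Rational(1, 239)), Mul(481, Rational(1, 464))) = Add(Rational(-442, 239), Rational(481, 464)) = Rational(-90129, 110896)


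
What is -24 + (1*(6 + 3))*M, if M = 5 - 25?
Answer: -204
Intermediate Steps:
M = -20
-24 + (1*(6 + 3))*M = -24 + (1*(6 + 3))*(-20) = -24 + (1*9)*(-20) = -24 + 9*(-20) = -24 - 180 = -204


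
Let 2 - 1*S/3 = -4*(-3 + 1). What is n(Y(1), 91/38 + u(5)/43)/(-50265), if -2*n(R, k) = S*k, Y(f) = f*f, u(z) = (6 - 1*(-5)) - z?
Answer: -4141/9125890 ≈ -0.00045376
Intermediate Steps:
u(z) = 11 - z (u(z) = (6 + 5) - z = 11 - z)
Y(f) = f**2
S = -18 (S = 6 - (-12)*(-3 + 1) = 6 - (-12)*(-2) = 6 - 3*8 = 6 - 24 = -18)
n(R, k) = 9*k (n(R, k) = -(-9)*k = 9*k)
n(Y(1), 91/38 + u(5)/43)/(-50265) = (9*(91/38 + (11 - 1*5)/43))/(-50265) = (9*(91*(1/38) + (11 - 5)*(1/43)))*(-1/50265) = (9*(91/38 + 6*(1/43)))*(-1/50265) = (9*(91/38 + 6/43))*(-1/50265) = (9*(4141/1634))*(-1/50265) = (37269/1634)*(-1/50265) = -4141/9125890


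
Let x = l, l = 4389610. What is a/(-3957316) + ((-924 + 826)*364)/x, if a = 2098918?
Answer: -2338649204583/4342768471690 ≈ -0.53852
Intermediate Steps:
x = 4389610
a/(-3957316) + ((-924 + 826)*364)/x = 2098918/(-3957316) + ((-924 + 826)*364)/4389610 = 2098918*(-1/3957316) - 98*364*(1/4389610) = -1049459/1978658 - 35672*1/4389610 = -1049459/1978658 - 17836/2194805 = -2338649204583/4342768471690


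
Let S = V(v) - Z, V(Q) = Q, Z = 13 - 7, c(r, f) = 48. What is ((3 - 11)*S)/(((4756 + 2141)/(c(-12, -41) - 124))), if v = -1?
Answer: -224/363 ≈ -0.61708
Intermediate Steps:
Z = 6
S = -7 (S = -1 - 1*6 = -1 - 6 = -7)
((3 - 11)*S)/(((4756 + 2141)/(c(-12, -41) - 124))) = ((3 - 11)*(-7))/(((4756 + 2141)/(48 - 124))) = (-8*(-7))/((6897/(-76))) = 56/((6897*(-1/76))) = 56/(-363/4) = 56*(-4/363) = -224/363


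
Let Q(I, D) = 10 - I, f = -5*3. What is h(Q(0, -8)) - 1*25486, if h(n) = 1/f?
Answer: -382291/15 ≈ -25486.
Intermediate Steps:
f = -15
h(n) = -1/15 (h(n) = 1/(-15) = -1/15)
h(Q(0, -8)) - 1*25486 = -1/15 - 1*25486 = -1/15 - 25486 = -382291/15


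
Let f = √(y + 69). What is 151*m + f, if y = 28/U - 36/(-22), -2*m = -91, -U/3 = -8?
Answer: 13741/2 + √312774/66 ≈ 6879.0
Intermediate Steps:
U = 24 (U = -3*(-8) = 24)
m = 91/2 (m = -½*(-91) = 91/2 ≈ 45.500)
y = 185/66 (y = 28/24 - 36/(-22) = 28*(1/24) - 36*(-1/22) = 7/6 + 18/11 = 185/66 ≈ 2.8030)
f = √312774/66 (f = √(185/66 + 69) = √(4739/66) = √312774/66 ≈ 8.4737)
151*m + f = 151*(91/2) + √312774/66 = 13741/2 + √312774/66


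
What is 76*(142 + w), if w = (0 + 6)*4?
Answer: 12616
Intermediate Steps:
w = 24 (w = 6*4 = 24)
76*(142 + w) = 76*(142 + 24) = 76*166 = 12616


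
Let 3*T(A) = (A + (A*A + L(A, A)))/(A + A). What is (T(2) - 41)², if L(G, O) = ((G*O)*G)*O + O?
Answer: 1521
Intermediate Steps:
L(G, O) = O + G²*O² (L(G, O) = (O*G²)*O + O = G²*O² + O = O + G²*O²)
T(A) = (A + A² + A*(1 + A³))/(6*A) (T(A) = ((A + (A*A + A*(1 + A*A²)))/(A + A))/3 = ((A + (A² + A*(1 + A³)))/((2*A)))/3 = ((A + A² + A*(1 + A³))*(1/(2*A)))/3 = ((A + A² + A*(1 + A³))/(2*A))/3 = (A + A² + A*(1 + A³))/(6*A))
(T(2) - 41)² = ((⅓ + (⅙)*2 + (⅙)*2³) - 41)² = ((⅓ + ⅓ + (⅙)*8) - 41)² = ((⅓ + ⅓ + 4/3) - 41)² = (2 - 41)² = (-39)² = 1521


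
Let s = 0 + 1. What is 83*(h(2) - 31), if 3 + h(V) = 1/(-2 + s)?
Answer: -2905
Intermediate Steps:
s = 1
h(V) = -4 (h(V) = -3 + 1/(-2 + 1) = -3 + 1/(-1) = -3 - 1 = -4)
83*(h(2) - 31) = 83*(-4 - 31) = 83*(-35) = -2905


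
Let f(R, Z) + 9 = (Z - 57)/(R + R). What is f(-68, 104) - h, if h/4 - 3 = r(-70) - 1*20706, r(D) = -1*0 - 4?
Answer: 11263337/136 ≈ 82819.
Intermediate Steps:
r(D) = -4 (r(D) = 0 - 4 = -4)
f(R, Z) = -9 + (-57 + Z)/(2*R) (f(R, Z) = -9 + (Z - 57)/(R + R) = -9 + (-57 + Z)/((2*R)) = -9 + (-57 + Z)*(1/(2*R)) = -9 + (-57 + Z)/(2*R))
h = -82828 (h = 12 + 4*(-4 - 1*20706) = 12 + 4*(-4 - 20706) = 12 + 4*(-20710) = 12 - 82840 = -82828)
f(-68, 104) - h = (½)*(-57 + 104 - 18*(-68))/(-68) - 1*(-82828) = (½)*(-1/68)*(-57 + 104 + 1224) + 82828 = (½)*(-1/68)*1271 + 82828 = -1271/136 + 82828 = 11263337/136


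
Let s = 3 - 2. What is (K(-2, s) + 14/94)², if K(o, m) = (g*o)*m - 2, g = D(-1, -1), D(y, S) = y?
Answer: 49/2209 ≈ 0.022182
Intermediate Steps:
g = -1
s = 1
K(o, m) = -2 - m*o (K(o, m) = (-o)*m - 2 = -m*o - 2 = -2 - m*o)
(K(-2, s) + 14/94)² = ((-2 - 1*1*(-2)) + 14/94)² = ((-2 + 2) + 14*(1/94))² = (0 + 7/47)² = (7/47)² = 49/2209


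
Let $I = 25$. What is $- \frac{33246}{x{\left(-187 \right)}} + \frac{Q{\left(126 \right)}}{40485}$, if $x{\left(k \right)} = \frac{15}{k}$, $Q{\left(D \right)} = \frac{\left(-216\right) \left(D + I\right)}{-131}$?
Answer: $\frac{732713070918}{1767845} \approx 4.1447 \cdot 10^{5}$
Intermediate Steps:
$Q{\left(D \right)} = \frac{5400}{131} + \frac{216 D}{131}$ ($Q{\left(D \right)} = \frac{\left(-216\right) \left(D + 25\right)}{-131} = - 216 \left(25 + D\right) \left(- \frac{1}{131}\right) = \left(-5400 - 216 D\right) \left(- \frac{1}{131}\right) = \frac{5400}{131} + \frac{216 D}{131}$)
$- \frac{33246}{x{\left(-187 \right)}} + \frac{Q{\left(126 \right)}}{40485} = - \frac{33246}{15 \frac{1}{-187}} + \frac{\frac{5400}{131} + \frac{216}{131} \cdot 126}{40485} = - \frac{33246}{15 \left(- \frac{1}{187}\right)} + \left(\frac{5400}{131} + \frac{27216}{131}\right) \frac{1}{40485} = - \frac{33246}{- \frac{15}{187}} + \frac{32616}{131} \cdot \frac{1}{40485} = \left(-33246\right) \left(- \frac{187}{15}\right) + \frac{10872}{1767845} = \frac{2072334}{5} + \frac{10872}{1767845} = \frac{732713070918}{1767845}$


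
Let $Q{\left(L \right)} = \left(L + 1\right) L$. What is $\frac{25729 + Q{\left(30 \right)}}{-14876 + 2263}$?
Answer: $- \frac{26659}{12613} \approx -2.1136$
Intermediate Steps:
$Q{\left(L \right)} = L \left(1 + L\right)$ ($Q{\left(L \right)} = \left(1 + L\right) L = L \left(1 + L\right)$)
$\frac{25729 + Q{\left(30 \right)}}{-14876 + 2263} = \frac{25729 + 30 \left(1 + 30\right)}{-14876 + 2263} = \frac{25729 + 30 \cdot 31}{-12613} = \left(25729 + 930\right) \left(- \frac{1}{12613}\right) = 26659 \left(- \frac{1}{12613}\right) = - \frac{26659}{12613}$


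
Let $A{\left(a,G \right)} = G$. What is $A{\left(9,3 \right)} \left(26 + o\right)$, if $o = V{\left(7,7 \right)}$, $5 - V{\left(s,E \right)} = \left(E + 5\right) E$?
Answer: $-159$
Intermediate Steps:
$V{\left(s,E \right)} = 5 - E \left(5 + E\right)$ ($V{\left(s,E \right)} = 5 - \left(E + 5\right) E = 5 - \left(5 + E\right) E = 5 - E \left(5 + E\right)$)
$o = -79$ ($o = 5 - 7^{2} - 35 = 5 - 49 - 35 = -79$)
$A{\left(9,3 \right)} \left(26 + o\right) = 3 \left(26 - 79\right) = 3 \left(-53\right) = -159$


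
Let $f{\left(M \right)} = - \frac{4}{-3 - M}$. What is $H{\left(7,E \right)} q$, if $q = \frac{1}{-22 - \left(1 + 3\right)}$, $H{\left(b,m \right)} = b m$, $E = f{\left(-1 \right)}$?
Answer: $- \frac{7}{13} \approx -0.53846$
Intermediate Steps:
$E = 2$ ($E = \frac{4}{3 - 1} = \frac{4}{2} = 4 \cdot \frac{1}{2} = 2$)
$q = - \frac{1}{26}$ ($q = \frac{1}{-22 - 4} = \frac{1}{-26} = - \frac{1}{26} \approx -0.038462$)
$H{\left(7,E \right)} q = 7 \cdot 2 \left(- \frac{1}{26}\right) = 14 \left(- \frac{1}{26}\right) = - \frac{7}{13}$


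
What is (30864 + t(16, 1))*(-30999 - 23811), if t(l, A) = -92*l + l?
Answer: -1611852480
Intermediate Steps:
t(l, A) = -91*l
(30864 + t(16, 1))*(-30999 - 23811) = (30864 - 91*16)*(-30999 - 23811) = (30864 - 1456)*(-54810) = 29408*(-54810) = -1611852480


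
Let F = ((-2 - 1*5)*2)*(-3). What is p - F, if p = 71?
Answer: 29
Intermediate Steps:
F = 42 (F = ((-2 - 5)*2)*(-3) = -7*2*(-3) = -14*(-3) = 42)
p - F = 71 - 1*42 = 71 - 42 = 29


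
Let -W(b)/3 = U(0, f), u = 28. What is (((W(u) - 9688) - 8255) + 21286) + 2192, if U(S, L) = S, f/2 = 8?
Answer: 5535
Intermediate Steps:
f = 16 (f = 2*8 = 16)
W(b) = 0 (W(b) = -3*0 = 0)
(((W(u) - 9688) - 8255) + 21286) + 2192 = (((0 - 9688) - 8255) + 21286) + 2192 = ((-9688 - 8255) + 21286) + 2192 = (-17943 + 21286) + 2192 = 3343 + 2192 = 5535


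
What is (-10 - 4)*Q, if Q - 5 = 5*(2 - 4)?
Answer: 70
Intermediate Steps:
Q = -5 (Q = 5 + 5*(2 - 4) = 5 + 5*(-2) = 5 - 10 = -5)
(-10 - 4)*Q = (-10 - 4)*(-5) = -14*(-5) = 70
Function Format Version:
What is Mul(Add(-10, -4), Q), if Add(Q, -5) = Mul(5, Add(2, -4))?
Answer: 70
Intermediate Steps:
Q = -5 (Q = Add(5, Mul(5, Add(2, -4))) = Add(5, Mul(5, -2)) = Add(5, -10) = -5)
Mul(Add(-10, -4), Q) = Mul(Add(-10, -4), -5) = Mul(-14, -5) = 70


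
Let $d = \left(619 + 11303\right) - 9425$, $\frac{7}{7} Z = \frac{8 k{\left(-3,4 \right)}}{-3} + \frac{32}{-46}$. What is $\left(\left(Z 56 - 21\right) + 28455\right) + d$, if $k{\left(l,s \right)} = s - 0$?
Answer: $\frac{2090335}{69} \approx 30295.0$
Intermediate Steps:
$k{\left(l,s \right)} = s$ ($k{\left(l,s \right)} = s + 0 = s$)
$Z = - \frac{784}{69}$ ($Z = \frac{8 \cdot 4}{-3} + \frac{32}{-46} = 32 \left(- \frac{1}{3}\right) + 32 \left(- \frac{1}{46}\right) = - \frac{32}{3} - \frac{16}{23} = - \frac{784}{69} \approx -11.362$)
$d = 2497$ ($d = 11922 - 9425 = 2497$)
$\left(\left(Z 56 - 21\right) + 28455\right) + d = \left(\left(\left(- \frac{784}{69}\right) 56 - 21\right) + 28455\right) + 2497 = \left(\left(- \frac{43904}{69} - 21\right) + 28455\right) + 2497 = \left(- \frac{45353}{69} + 28455\right) + 2497 = \frac{1918042}{69} + 2497 = \frac{2090335}{69}$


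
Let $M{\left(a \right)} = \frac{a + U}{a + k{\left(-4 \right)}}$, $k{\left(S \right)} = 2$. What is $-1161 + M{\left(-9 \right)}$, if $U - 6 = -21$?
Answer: $- \frac{8103}{7} \approx -1157.6$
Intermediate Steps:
$U = -15$ ($U = 6 - 21 = -15$)
$M{\left(a \right)} = \frac{-15 + a}{2 + a}$ ($M{\left(a \right)} = \frac{a - 15}{a + 2} = \frac{-15 + a}{2 + a}$)
$-1161 + M{\left(-9 \right)} = -1161 + \frac{-15 - 9}{2 - 9} = -1161 + \frac{1}{-7} \left(-24\right) = -1161 - - \frac{24}{7} = -1161 + \frac{24}{7} = - \frac{8103}{7}$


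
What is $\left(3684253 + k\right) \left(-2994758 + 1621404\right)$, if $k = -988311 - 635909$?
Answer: $-2829154560682$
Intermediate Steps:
$k = -1624220$ ($k = -988311 - 635909 = -1624220$)
$\left(3684253 + k\right) \left(-2994758 + 1621404\right) = \left(3684253 - 1624220\right) \left(-2994758 + 1621404\right) = 2060033 \left(-1373354\right) = -2829154560682$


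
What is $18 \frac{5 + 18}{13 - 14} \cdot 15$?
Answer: $-6210$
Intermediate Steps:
$18 \frac{5 + 18}{13 - 14} \cdot 15 = 18 \frac{23}{-1} \cdot 15 = 18 \cdot 23 \left(-1\right) 15 = 18 \left(-23\right) 15 = \left(-414\right) 15 = -6210$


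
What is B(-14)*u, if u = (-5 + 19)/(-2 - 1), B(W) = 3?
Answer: -14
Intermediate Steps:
u = -14/3 (u = 14/(-3) = 14*(-⅓) = -14/3 ≈ -4.6667)
B(-14)*u = 3*(-14/3) = -14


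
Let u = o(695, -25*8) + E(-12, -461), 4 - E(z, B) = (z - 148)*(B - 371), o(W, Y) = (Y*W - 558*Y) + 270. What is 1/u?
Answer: -1/160246 ≈ -6.2404e-6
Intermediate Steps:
o(W, Y) = 270 - 558*Y + W*Y (o(W, Y) = (W*Y - 558*Y) + 270 = (-558*Y + W*Y) + 270 = 270 - 558*Y + W*Y)
E(z, B) = 4 - (-371 + B)*(-148 + z) (E(z, B) = 4 - (z - 148)*(B - 371) = 4 - (-148 + z)*(-371 + B) = 4 - (-371 + B)*(-148 + z))
u = -160246 (u = (270 - (-13950)*8 + 695*(-25*8)) + (-54904 + 148*(-461) + 371*(-12) - 1*(-461)*(-12)) = (270 - 558*(-200) + 695*(-200)) + (-54904 - 68228 - 4452 - 5532) = (270 + 111600 - 139000) - 133116 = -27130 - 133116 = -160246)
1/u = 1/(-160246) = -1/160246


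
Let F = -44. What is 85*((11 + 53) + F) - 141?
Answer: 1559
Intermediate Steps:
85*((11 + 53) + F) - 141 = 85*((11 + 53) - 44) - 141 = 85*(64 - 44) - 141 = 85*20 - 141 = 1700 - 141 = 1559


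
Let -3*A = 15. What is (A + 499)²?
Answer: 244036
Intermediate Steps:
A = -5 (A = -⅓*15 = -5)
(A + 499)² = (-5 + 499)² = 494² = 244036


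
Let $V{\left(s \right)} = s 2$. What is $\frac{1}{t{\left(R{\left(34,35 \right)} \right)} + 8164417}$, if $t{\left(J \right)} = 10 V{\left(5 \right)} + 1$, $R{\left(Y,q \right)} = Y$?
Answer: $\frac{1}{8164518} \approx 1.2248 \cdot 10^{-7}$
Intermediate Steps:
$V{\left(s \right)} = 2 s$
$t{\left(J \right)} = 101$ ($t{\left(J \right)} = 10 \cdot 2 \cdot 5 + 1 = 10 \cdot 10 + 1 = 100 + 1 = 101$)
$\frac{1}{t{\left(R{\left(34,35 \right)} \right)} + 8164417} = \frac{1}{101 + 8164417} = \frac{1}{8164518}$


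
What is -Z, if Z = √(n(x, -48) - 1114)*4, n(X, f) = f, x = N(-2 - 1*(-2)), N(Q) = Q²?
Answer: -4*I*√1162 ≈ -136.35*I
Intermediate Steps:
x = 0 (x = (-2 - 1*(-2))² = (-2 + 2)² = 0² = 0)
Z = 4*I*√1162 (Z = √(-48 - 1114)*4 = √(-1162)*4 = (I*√1162)*4 = 4*I*√1162 ≈ 136.35*I)
-Z = -4*I*√1162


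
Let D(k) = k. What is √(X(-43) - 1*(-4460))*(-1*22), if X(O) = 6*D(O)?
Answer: -22*√4202 ≈ -1426.1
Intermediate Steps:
X(O) = 6*O
√(X(-43) - 1*(-4460))*(-1*22) = √(6*(-43) - 1*(-4460))*(-1*22) = √(-258 + 4460)*(-22) = √4202*(-22) = -22*√4202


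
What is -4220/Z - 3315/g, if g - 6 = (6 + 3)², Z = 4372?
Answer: -1238360/31697 ≈ -39.069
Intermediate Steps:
g = 87 (g = 6 + (6 + 3)² = 6 + 9² = 6 + 81 = 87)
-4220/Z - 3315/g = -4220/4372 - 3315/87 = -4220*1/4372 - 3315*1/87 = -1055/1093 - 1105/29 = -1238360/31697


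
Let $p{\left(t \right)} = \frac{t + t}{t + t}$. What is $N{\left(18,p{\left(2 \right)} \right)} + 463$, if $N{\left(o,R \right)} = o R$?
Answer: $481$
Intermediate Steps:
$p{\left(t \right)} = 1$ ($p{\left(t \right)} = \frac{2 t}{2 t} = 2 t \frac{1}{2 t} = 1$)
$N{\left(o,R \right)} = R o$
$N{\left(18,p{\left(2 \right)} \right)} + 463 = 1 \cdot 18 + 463 = 18 + 463 = 481$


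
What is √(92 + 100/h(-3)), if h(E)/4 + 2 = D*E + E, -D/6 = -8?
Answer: √2038767/149 ≈ 9.5829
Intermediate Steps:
D = 48 (D = -6*(-8) = 48)
h(E) = -8 + 196*E (h(E) = -8 + 4*(48*E + E) = -8 + 4*(49*E) = -8 + 196*E)
√(92 + 100/h(-3)) = √(92 + 100/(-8 + 196*(-3))) = √(92 + 100/(-8 - 588)) = √(92 + 100/(-596)) = √(92 + 100*(-1/596)) = √(92 - 25/149) = √(13683/149) = √2038767/149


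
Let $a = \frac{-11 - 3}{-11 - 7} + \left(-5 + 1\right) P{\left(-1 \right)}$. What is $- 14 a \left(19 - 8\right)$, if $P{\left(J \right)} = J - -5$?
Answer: $\frac{21098}{9} \approx 2344.2$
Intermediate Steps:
$P{\left(J \right)} = 5 + J$ ($P{\left(J \right)} = J + 5 = 5 + J$)
$a = - \frac{137}{9}$ ($a = \frac{-11 - 3}{-11 - 7} + \left(-5 + 1\right) \left(5 - 1\right) = - \frac{14}{-18} - 16 = \left(-14\right) \left(- \frac{1}{18}\right) - 16 = \frac{7}{9} - 16 = - \frac{137}{9} \approx -15.222$)
$- 14 a \left(19 - 8\right) = \left(-14\right) \left(- \frac{137}{9}\right) \left(19 - 8\right) = \frac{1918 \left(19 - 8\right)}{9} = \frac{1918}{9} \cdot 11 = \frac{21098}{9}$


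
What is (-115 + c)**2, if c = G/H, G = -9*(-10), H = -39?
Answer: 2325625/169 ≈ 13761.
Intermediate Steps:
G = 90
c = -30/13 (c = 90/(-39) = 90*(-1/39) = -30/13 ≈ -2.3077)
(-115 + c)**2 = (-115 - 30/13)**2 = (-1525/13)**2 = 2325625/169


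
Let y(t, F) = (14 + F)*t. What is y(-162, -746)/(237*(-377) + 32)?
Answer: -118584/89317 ≈ -1.3277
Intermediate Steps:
y(t, F) = t*(14 + F)
y(-162, -746)/(237*(-377) + 32) = (-162*(14 - 746))/(237*(-377) + 32) = (-162*(-732))/(-89349 + 32) = 118584/(-89317) = 118584*(-1/89317) = -118584/89317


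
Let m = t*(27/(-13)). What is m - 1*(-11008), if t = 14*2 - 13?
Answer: 142699/13 ≈ 10977.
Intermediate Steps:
t = 15 (t = 28 - 13 = 15)
m = -405/13 (m = 15*(27/(-13)) = 15*(27*(-1/13)) = 15*(-27/13) = -405/13 ≈ -31.154)
m - 1*(-11008) = -405/13 - 1*(-11008) = -405/13 + 11008 = 142699/13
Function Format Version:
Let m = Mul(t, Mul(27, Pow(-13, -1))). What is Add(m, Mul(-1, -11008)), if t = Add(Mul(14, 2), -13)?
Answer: Rational(142699, 13) ≈ 10977.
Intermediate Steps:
t = 15 (t = Add(28, -13) = 15)
m = Rational(-405, 13) (m = Mul(15, Mul(27, Pow(-13, -1))) = Mul(15, Mul(27, Rational(-1, 13))) = Mul(15, Rational(-27, 13)) = Rational(-405, 13) ≈ -31.154)
Add(m, Mul(-1, -11008)) = Add(Rational(-405, 13), Mul(-1, -11008)) = Add(Rational(-405, 13), 11008) = Rational(142699, 13)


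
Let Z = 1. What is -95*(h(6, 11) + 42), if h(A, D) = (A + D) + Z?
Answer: -5700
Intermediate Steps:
h(A, D) = 1 + A + D (h(A, D) = (A + D) + 1 = 1 + A + D)
-95*(h(6, 11) + 42) = -95*((1 + 6 + 11) + 42) = -95*(18 + 42) = -95*60 = -5700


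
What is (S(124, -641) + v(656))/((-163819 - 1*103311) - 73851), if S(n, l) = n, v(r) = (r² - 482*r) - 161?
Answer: -114107/340981 ≈ -0.33464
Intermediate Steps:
v(r) = -161 + r² - 482*r
(S(124, -641) + v(656))/((-163819 - 1*103311) - 73851) = (124 + (-161 + 656² - 482*656))/((-163819 - 1*103311) - 73851) = (124 + (-161 + 430336 - 316192))/((-163819 - 103311) - 73851) = (124 + 113983)/(-267130 - 73851) = 114107/(-340981) = 114107*(-1/340981) = -114107/340981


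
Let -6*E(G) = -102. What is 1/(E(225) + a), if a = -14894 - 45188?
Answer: -1/60065 ≈ -1.6649e-5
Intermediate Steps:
E(G) = 17 (E(G) = -1/6*(-102) = 17)
a = -60082
1/(E(225) + a) = 1/(17 - 60082) = 1/(-60065) = -1/60065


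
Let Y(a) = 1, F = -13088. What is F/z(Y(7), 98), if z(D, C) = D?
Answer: -13088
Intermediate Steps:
F/z(Y(7), 98) = -13088/1 = -13088*1 = -13088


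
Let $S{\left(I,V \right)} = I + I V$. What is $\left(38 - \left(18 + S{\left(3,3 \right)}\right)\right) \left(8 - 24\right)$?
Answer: $-128$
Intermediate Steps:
$\left(38 - \left(18 + S{\left(3,3 \right)}\right)\right) \left(8 - 24\right) = \left(38 - \left(18 + 3 \left(1 + 3\right)\right)\right) \left(8 - 24\right) = \left(38 - \left(18 + 3 \cdot 4\right)\right) \left(-16\right) = \left(38 - 30\right) \left(-16\right) = 8 \left(-16\right) = -128$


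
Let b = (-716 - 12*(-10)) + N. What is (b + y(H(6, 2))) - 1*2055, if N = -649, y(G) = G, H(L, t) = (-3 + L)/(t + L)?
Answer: -26397/8 ≈ -3299.6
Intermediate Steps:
H(L, t) = (-3 + L)/(L + t)
b = -1245 (b = (-716 - 12*(-10)) - 649 = (-716 + 120) - 649 = -596 - 649 = -1245)
(b + y(H(6, 2))) - 1*2055 = (-1245 + (-3 + 6)/(6 + 2)) - 1*2055 = (-1245 + 3/8) - 2055 = -9957/8 - 2055 = -26397/8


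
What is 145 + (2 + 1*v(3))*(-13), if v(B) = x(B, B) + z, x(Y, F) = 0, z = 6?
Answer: 41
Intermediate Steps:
v(B) = 6 (v(B) = 0 + 6 = 6)
145 + (2 + 1*v(3))*(-13) = 145 + (2 + 1*6)*(-13) = 145 + (2 + 6)*(-13) = 145 + 8*(-13) = 145 - 104 = 41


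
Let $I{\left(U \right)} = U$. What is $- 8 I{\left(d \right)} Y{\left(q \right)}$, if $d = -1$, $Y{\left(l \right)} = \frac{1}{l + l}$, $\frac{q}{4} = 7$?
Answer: $\frac{1}{7} \approx 0.14286$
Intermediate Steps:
$q = 28$ ($q = 4 \cdot 7 = 28$)
$Y{\left(l \right)} = \frac{1}{2 l}$
$- 8 I{\left(d \right)} Y{\left(q \right)} = \left(-8\right) \left(-1\right) \frac{1}{2 \cdot 28} = 8 \cdot \frac{1}{2} \cdot \frac{1}{28} = 8 \cdot \frac{1}{56} = \frac{1}{7}$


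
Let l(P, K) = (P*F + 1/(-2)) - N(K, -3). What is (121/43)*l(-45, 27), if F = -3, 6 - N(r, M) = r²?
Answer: 207515/86 ≈ 2413.0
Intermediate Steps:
N(r, M) = 6 - r²
l(P, K) = -13/2 + K² - 3*P (l(P, K) = (P*(-3) + 1/(-2)) - (6 - K²) = (-3*P - ½) + (-6 + K²) = (-½ - 3*P) + (-6 + K²) = -13/2 + K² - 3*P)
(121/43)*l(-45, 27) = (121/43)*(-13/2 + 27² - 3*(-45)) = (121*(1/43))*(-13/2 + 729 + 135) = (121/43)*(1715/2) = 207515/86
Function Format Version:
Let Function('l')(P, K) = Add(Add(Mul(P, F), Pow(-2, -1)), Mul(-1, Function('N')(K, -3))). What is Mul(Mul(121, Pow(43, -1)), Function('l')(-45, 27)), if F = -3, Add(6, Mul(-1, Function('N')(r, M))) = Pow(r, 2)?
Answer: Rational(207515, 86) ≈ 2413.0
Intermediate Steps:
Function('N')(r, M) = Add(6, Mul(-1, Pow(r, 2)))
Function('l')(P, K) = Add(Rational(-13, 2), Pow(K, 2), Mul(-3, P)) (Function('l')(P, K) = Add(Add(Mul(P, -3), Pow(-2, -1)), Mul(-1, Add(6, Mul(-1, Pow(K, 2))))) = Add(Add(Mul(-3, P), Rational(-1, 2)), Add(-6, Pow(K, 2))) = Add(Add(Rational(-1, 2), Mul(-3, P)), Add(-6, Pow(K, 2))) = Add(Rational(-13, 2), Pow(K, 2), Mul(-3, P)))
Mul(Mul(121, Pow(43, -1)), Function('l')(-45, 27)) = Mul(Mul(121, Pow(43, -1)), Add(Rational(-13, 2), Pow(27, 2), Mul(-3, -45))) = Mul(Mul(121, Rational(1, 43)), Add(Rational(-13, 2), 729, 135)) = Mul(Rational(121, 43), Rational(1715, 2)) = Rational(207515, 86)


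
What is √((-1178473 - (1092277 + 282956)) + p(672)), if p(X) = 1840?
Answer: I*√2551866 ≈ 1597.5*I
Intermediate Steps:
√((-1178473 - (1092277 + 282956)) + p(672)) = √((-1178473 - (1092277 + 282956)) + 1840) = √((-1178473 - 1*1375233) + 1840) = √((-1178473 - 1375233) + 1840) = √(-2553706 + 1840) = √(-2551866) = I*√2551866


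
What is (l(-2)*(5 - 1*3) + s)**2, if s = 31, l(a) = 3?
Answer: 1369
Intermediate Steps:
(l(-2)*(5 - 1*3) + s)**2 = (3*(5 - 1*3) + 31)**2 = (3*(5 - 3) + 31)**2 = (3*2 + 31)**2 = (6 + 31)**2 = 37**2 = 1369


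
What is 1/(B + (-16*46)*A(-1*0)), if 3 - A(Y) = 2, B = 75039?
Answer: 1/74303 ≈ 1.3458e-5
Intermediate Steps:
A(Y) = 1 (A(Y) = 3 - 1*2 = 3 - 2 = 1)
1/(B + (-16*46)*A(-1*0)) = 1/(75039 - 16*46*1) = 1/(75039 - 736*1) = 1/(75039 - 736) = 1/74303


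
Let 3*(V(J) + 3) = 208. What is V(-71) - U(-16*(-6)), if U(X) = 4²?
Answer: 151/3 ≈ 50.333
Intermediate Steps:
U(X) = 16
V(J) = 199/3 (V(J) = -3 + (⅓)*208 = -3 + 208/3 = 199/3)
V(-71) - U(-16*(-6)) = 199/3 - 1*16 = 199/3 - 16 = 151/3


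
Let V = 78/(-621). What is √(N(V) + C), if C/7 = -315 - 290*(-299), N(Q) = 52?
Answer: √604817 ≈ 777.70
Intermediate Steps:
V = -26/207 (V = 78*(-1/621) = -26/207 ≈ -0.12560)
C = 604765 (C = 7*(-315 - 290*(-299)) = 7*(-315 + 86710) = 7*86395 = 604765)
√(N(V) + C) = √(52 + 604765) = √604817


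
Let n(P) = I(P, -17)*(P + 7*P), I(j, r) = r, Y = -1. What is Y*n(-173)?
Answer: -23528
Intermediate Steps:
n(P) = -136*P (n(P) = -17*(P + 7*P) = -136*P)
Y*n(-173) = -(-136)*(-173) = -1*23528 = -23528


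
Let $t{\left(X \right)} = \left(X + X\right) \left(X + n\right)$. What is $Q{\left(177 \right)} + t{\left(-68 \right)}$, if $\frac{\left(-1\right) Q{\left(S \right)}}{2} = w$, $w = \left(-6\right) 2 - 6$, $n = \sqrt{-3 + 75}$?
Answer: $9284 - 816 \sqrt{2} \approx 8130.0$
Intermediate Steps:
$n = 6 \sqrt{2}$ ($n = \sqrt{72} = 6 \sqrt{2} \approx 8.4853$)
$w = -18$ ($w = -12 - 6 = -18$)
$t{\left(X \right)} = 2 X \left(X + 6 \sqrt{2}\right)$ ($t{\left(X \right)} = \left(X + X\right) \left(X + 6 \sqrt{2}\right) = 2 X \left(X + 6 \sqrt{2}\right)$)
$Q{\left(S \right)} = 36$ ($Q{\left(S \right)} = \left(-2\right) \left(-18\right) = 36$)
$Q{\left(177 \right)} + t{\left(-68 \right)} = 36 + 2 \left(-68\right) \left(-68 + 6 \sqrt{2}\right) = 36 + \left(9248 - 816 \sqrt{2}\right) = 9284 - 816 \sqrt{2}$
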